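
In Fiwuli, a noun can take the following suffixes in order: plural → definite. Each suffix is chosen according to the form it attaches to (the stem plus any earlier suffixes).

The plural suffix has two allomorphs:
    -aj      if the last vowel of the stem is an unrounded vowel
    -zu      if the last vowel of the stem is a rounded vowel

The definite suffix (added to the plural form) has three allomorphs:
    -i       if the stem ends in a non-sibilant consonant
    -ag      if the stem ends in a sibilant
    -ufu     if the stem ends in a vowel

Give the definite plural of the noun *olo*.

*olo* — last vowel /o/ (a rounded vowel) → -zu → *olozu*.
The final sound of the plural form *olozu* is /u/, which is a vowel, so the definite suffix is -ufu, giving *olozuufu*.

olozuufu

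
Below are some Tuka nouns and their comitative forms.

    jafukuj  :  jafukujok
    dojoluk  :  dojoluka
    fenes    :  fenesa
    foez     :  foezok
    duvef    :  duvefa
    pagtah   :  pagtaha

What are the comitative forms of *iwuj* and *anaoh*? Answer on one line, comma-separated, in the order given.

iwujok, anaoha

The suffix is conditioned by the final consonant: -a when the stem ends in a voiceless consonant (*dojoluk*, *fenes*, *duvef*, *pagtah*); -ok when the stem ends in a voiced consonant (*jafukuj*, *foez*).
The final consonant of *iwuj* is /j/, which is voiced, so the suffix is -ok, giving *iwujok*.
*anaoh*: final consonant = /h/, voiceless → -a → *anaoha*.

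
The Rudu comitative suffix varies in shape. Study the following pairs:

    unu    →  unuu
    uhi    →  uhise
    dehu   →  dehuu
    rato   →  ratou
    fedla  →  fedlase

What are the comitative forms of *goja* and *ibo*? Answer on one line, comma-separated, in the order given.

gojase, ibou

The alternation tracks the last vowel of the stem — -u when the last vowel of the stem is a rounded vowel (*unu*, *dehu*, *rato*); -se when the last vowel of the stem is an unrounded vowel (*uhi*, *fedla*).
*goja* — last vowel /a/ (an unrounded vowel) → -se → *gojase*.
Since the last vowel of *ibo* is /o/ (a rounded vowel), it takes -u, giving *ibou*.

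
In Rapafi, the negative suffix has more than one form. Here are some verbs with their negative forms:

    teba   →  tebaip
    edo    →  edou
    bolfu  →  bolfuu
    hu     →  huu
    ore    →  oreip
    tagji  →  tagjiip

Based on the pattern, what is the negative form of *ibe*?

The alternation tracks the last vowel of the stem — -u when the last vowel of the stem is a rounded vowel (*edo*, *bolfu*, *hu*); -ip when the last vowel of the stem is an unrounded vowel (*teba*, *ore*, *tagji*).
Since the last vowel of *ibe* is /e/ (an unrounded vowel), it takes -ip, giving *ibeip*.

ibeip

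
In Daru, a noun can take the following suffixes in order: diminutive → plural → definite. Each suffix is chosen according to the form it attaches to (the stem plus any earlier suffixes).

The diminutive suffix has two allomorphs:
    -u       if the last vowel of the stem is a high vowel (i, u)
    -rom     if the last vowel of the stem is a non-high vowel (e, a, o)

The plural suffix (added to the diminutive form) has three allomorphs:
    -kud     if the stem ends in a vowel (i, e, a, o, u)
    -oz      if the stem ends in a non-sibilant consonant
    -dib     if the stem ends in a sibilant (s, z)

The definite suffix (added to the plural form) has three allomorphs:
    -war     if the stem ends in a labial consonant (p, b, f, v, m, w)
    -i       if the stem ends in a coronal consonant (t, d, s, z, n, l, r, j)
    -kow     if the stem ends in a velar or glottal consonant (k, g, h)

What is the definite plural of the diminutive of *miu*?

*miu* — last vowel /u/ (a high vowel) → -u → *miuu*.
The final sound of the diminutive form *miuu* is /u/, which is a vowel, so the plural suffix is -kud, giving *miuukud*.
The final consonant of the plural form *miuukud* is /d/, which is coronal, so the definite suffix is -i, giving *miuukudi*.

miuukudi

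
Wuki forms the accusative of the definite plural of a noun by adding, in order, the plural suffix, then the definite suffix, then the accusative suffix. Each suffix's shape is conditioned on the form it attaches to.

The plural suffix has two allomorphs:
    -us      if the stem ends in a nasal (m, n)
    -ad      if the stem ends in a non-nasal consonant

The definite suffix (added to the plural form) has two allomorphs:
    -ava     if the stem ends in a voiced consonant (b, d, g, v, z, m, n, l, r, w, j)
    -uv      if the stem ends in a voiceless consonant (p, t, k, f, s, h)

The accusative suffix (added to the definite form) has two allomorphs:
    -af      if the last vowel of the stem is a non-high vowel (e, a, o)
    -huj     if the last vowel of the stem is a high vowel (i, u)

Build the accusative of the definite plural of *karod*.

*karod*: final consonant = /d/, non-nasal → -ad → *karodad*.
The plural form *karodad*: final consonant = /d/, voiced → -ava → *karodadava*.
The last vowel of the definite form *karodadava* is /a/, which is a non-high vowel, so the accusative suffix is -af, giving *karodadavaaf*.

karodadavaaf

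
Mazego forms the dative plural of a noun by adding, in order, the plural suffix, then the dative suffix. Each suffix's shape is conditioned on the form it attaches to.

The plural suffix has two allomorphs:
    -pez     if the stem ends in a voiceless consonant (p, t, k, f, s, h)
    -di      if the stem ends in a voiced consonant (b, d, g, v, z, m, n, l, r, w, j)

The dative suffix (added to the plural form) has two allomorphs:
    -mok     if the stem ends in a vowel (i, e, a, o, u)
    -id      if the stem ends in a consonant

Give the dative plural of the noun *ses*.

sespezid

The final consonant of *ses* is /s/, which is voiceless, so the plural suffix is -pez, giving *sespez*.
The final sound of the plural form *sespez* is /z/, which is a consonant, so the dative suffix is -id, giving *sespezid*.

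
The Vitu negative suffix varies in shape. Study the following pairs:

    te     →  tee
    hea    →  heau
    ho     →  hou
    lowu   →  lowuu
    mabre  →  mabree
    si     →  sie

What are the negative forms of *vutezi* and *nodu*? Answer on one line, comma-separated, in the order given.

The suffix is conditioned by the last vowel: -e when the last vowel of the stem is a front vowel (*te*, *mabre*, *si*); -u when the last vowel of the stem is a back vowel (*hea*, *ho*, *lowu*).
Since the last vowel of *vutezi* is /i/ (a front vowel), it takes -e, giving *vutezie*.
*nodu* — last vowel /u/ (a back vowel) → -u → *noduu*.

vutezie, noduu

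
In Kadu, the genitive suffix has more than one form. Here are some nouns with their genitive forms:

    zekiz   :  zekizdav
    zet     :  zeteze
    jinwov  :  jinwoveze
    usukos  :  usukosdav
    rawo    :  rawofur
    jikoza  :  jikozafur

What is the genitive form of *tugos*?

The alternation tracks the final sound of the stem — -dav when the stem ends in a sibilant (*zekiz*, *usukos*); -eze when the stem ends in a non-sibilant consonant (*zet*, *jinwov*); -fur when the stem ends in a vowel (*rawo*, *jikoza*).
Since the final sound of *tugos* is /s/ (a sibilant), it takes -dav, giving *tugosdav*.

tugosdav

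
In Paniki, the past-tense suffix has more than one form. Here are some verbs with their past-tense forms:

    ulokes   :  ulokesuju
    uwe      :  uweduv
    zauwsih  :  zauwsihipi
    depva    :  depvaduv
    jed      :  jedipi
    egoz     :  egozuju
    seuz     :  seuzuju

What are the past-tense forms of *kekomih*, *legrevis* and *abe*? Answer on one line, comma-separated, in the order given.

kekomihipi, legrevisuju, abeduv

Looking at the final sound of each stem: -uju when the stem ends in a sibilant (*ulokes*, *egoz*, *seuz*); -ipi when the stem ends in a non-sibilant consonant (*zauwsih*, *jed*); -duv when the stem ends in a vowel (*uwe*, *depva*).
Since the final sound of *kekomih* is /h/ (a non-sibilant consonant), it takes -ipi, giving *kekomihipi*.
The final sound of *legrevis* is /s/, which is a sibilant, so the suffix is -uju, giving *legrevisuju*.
The final sound of *abe* is /e/, which is a vowel, so the suffix is -duv, giving *abeduv*.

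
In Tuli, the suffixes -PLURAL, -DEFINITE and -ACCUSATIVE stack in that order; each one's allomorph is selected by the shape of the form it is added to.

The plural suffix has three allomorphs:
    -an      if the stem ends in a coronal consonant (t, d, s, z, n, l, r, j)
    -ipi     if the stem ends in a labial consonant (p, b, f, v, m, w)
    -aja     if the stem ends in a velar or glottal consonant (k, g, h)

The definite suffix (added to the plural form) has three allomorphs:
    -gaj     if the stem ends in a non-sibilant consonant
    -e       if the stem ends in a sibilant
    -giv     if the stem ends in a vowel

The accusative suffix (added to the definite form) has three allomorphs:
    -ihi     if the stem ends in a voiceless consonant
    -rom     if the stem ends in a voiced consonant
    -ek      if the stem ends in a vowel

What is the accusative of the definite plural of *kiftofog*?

kiftofogajagivrom

*kiftofog* — final consonant /g/ (velar/glottal) → -aja → *kiftofogaja*.
The final sound of the plural form *kiftofogaja* is /a/, which is a vowel, so the definite suffix is -giv, giving *kiftofogajagiv*.
The final sound of the definite form *kiftofogajagiv* is /v/, which is a voiced consonant, so the accusative suffix is -rom, giving *kiftofogajagivrom*.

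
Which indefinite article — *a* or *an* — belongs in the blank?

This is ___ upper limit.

The indefinite article is chosen by the initial *sound* of the following word, not its spelling.
*upper* begins with the sound /ʌ/ (u pronounced /ʌ/) — a vowel sound.
So the article is *an*: This is an upper limit.

an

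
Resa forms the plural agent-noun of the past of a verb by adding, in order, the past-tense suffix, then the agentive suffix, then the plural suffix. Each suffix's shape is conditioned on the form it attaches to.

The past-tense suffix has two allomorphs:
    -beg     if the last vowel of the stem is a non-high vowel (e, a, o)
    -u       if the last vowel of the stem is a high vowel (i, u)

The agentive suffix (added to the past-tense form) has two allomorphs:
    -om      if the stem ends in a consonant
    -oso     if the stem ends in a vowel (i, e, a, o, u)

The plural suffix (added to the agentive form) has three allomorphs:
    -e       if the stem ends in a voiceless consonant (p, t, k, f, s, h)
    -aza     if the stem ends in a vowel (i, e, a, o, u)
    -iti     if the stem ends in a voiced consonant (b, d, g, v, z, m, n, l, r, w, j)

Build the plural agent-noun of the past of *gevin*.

gevinuosoaza

*gevin* — last vowel /i/ (a high vowel) → -u → *gevinu*.
The past-tense form *gevinu* — final sound /u/ (a vowel) → -oso → *gevinuoso*.
The agentive form *gevinuoso* — final sound /o/ (a vowel) → -aza → *gevinuosoaza*.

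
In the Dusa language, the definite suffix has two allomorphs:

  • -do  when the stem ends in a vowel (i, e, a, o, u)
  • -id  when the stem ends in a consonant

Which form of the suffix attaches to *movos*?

-id

*movos*: final sound = /s/, a consonant → -id.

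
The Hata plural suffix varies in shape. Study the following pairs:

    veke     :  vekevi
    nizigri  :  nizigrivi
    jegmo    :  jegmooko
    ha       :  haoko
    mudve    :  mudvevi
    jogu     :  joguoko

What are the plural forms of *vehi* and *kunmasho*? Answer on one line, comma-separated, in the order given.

vehivi, kunmashooko

The suffix is conditioned by the last vowel: -vi when the last vowel of the stem is a front vowel (*veke*, *nizigri*, *mudve*); -oko when the last vowel of the stem is a back vowel (*jegmo*, *ha*, *jogu*).
The last vowel of *vehi* is /i/, which is a front vowel, so the suffix is -vi, giving *vehivi*.
*kunmasho* — last vowel /o/ (a back vowel) → -oko → *kunmashooko*.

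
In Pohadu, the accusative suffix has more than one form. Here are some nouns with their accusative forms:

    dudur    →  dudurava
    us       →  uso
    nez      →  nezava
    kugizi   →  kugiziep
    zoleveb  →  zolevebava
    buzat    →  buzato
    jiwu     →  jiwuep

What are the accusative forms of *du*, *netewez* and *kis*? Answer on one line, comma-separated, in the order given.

duep, netewezava, kiso

The pattern is voicing of the final sound: -o when the stem ends in a voiceless consonant (*us*, *buzat*); -ava when the stem ends in a voiced consonant (*dudur*, *nez*, *zoleveb*); -ep when the stem ends in a vowel (*kugizi*, *jiwu*).
*du*: final sound = /u/, a vowel → -ep → *duep*.
*netewez* — final sound /z/ (a voiced consonant) → -ava → *netewezava*.
Since the final sound of *kis* is /s/ (a voiceless consonant), it takes -o, giving *kiso*.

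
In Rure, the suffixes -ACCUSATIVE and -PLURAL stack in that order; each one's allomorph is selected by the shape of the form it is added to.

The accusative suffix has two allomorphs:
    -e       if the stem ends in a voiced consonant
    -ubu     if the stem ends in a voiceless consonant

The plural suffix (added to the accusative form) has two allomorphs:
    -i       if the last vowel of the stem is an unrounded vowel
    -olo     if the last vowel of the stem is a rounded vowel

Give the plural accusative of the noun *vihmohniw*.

vihmohniwei

*vihmohniw*: final consonant = /w/, voiced → -e → *vihmohniwe*.
The accusative form *vihmohniwe*: last vowel = /e/, an unrounded vowel → -i → *vihmohniwei*.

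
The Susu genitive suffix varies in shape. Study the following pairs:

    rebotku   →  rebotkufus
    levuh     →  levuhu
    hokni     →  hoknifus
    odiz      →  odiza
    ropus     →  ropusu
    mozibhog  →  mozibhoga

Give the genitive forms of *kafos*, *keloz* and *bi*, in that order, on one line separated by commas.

kafosu, keloza, bifus

The pattern is voicing of the final sound: -u when the stem ends in a voiceless consonant (*levuh*, *ropus*); -a when the stem ends in a voiced consonant (*odiz*, *mozibhog*); -fus when the stem ends in a vowel (*rebotku*, *hokni*).
*kafos*: final sound = /s/, a voiceless consonant → -u → *kafosu*.
The final sound of *keloz* is /z/, which is a voiced consonant, so the suffix is -a, giving *keloza*.
*bi* — final sound /i/ (a vowel) → -fus → *bifus*.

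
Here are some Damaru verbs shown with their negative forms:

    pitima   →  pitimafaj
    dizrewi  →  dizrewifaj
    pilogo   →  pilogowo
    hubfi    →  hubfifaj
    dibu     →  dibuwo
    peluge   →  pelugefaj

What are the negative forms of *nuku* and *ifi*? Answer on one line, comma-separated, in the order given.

Looking at the last vowel of each stem: -wo when the last vowel of the stem is a rounded vowel (*pilogo*, *dibu*); -faj when the last vowel of the stem is an unrounded vowel (*pitima*, *dizrewi*, *hubfi*, *peluge*).
Since the last vowel of *nuku* is /u/ (a rounded vowel), it takes -wo, giving *nukuwo*.
*ifi* — last vowel /i/ (an unrounded vowel) → -faj → *ififaj*.

nukuwo, ififaj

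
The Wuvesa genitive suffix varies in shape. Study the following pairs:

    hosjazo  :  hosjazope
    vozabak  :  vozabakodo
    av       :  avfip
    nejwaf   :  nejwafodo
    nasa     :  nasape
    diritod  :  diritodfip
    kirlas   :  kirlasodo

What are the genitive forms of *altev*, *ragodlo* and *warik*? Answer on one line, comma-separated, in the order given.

altevfip, ragodlope, warikodo

The alternation tracks the final sound of the stem — -odo when the stem ends in a voiceless consonant (*vozabak*, *nejwaf*, *kirlas*); -fip when the stem ends in a voiced consonant (*av*, *diritod*); -pe when the stem ends in a vowel (*hosjazo*, *nasa*).
*altev* — final sound /v/ (a voiced consonant) → -fip → *altevfip*.
The final sound of *ragodlo* is /o/, which is a vowel, so the suffix is -pe, giving *ragodlope*.
The final sound of *warik* is /k/, which is a voiceless consonant, so the suffix is -odo, giving *warikodo*.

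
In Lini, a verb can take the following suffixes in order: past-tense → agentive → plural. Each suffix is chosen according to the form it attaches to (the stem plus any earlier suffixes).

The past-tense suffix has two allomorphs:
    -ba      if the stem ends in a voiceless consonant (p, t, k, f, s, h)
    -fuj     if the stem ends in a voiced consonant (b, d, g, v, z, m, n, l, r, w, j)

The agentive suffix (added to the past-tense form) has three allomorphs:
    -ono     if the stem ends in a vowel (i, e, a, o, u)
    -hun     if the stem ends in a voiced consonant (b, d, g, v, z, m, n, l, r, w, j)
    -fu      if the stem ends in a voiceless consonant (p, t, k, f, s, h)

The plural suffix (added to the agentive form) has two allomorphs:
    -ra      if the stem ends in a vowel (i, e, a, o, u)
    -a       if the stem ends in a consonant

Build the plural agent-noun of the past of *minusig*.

The final consonant of *minusig* is /g/, which is voiced, so the past-tense suffix is -fuj, giving *minusigfuj*.
The final sound of the past-tense form *minusigfuj* is /j/, which is a voiced consonant, so the agentive suffix is -hun, giving *minusigfujhun*.
The agentive form *minusigfujhun* — final sound /n/ (a consonant) → -a → *minusigfujhuna*.

minusigfujhuna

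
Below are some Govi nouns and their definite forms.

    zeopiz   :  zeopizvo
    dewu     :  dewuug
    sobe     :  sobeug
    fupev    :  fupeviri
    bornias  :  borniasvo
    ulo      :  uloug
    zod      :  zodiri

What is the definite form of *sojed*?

The alternation tracks the final sound of the stem — -vo when the stem ends in a sibilant (*zeopiz*, *bornias*); -iri when the stem ends in a non-sibilant consonant (*fupev*, *zod*); -ug when the stem ends in a vowel (*dewu*, *sobe*, *ulo*).
*sojed* — final sound /d/ (a non-sibilant consonant) → -iri → *sojediri*.

sojediri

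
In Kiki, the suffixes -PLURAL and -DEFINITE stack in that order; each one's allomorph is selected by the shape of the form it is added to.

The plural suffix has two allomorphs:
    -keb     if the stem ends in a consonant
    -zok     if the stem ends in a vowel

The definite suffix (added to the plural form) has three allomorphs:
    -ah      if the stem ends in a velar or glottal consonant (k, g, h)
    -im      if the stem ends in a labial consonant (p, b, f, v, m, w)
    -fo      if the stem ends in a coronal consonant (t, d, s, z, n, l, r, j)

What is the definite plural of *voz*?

vozkebim

Since the final sound of *voz* is /z/ (a consonant), it takes -keb, giving *vozkeb*.
The plural form *vozkeb* — final consonant /b/ (labial) → -im → *vozkebim*.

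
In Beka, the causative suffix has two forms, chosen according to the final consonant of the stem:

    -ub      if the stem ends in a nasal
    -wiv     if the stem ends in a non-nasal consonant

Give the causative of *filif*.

filifwiv

Since the final consonant of *filif* is /f/ (non-nasal), it takes -wiv, giving *filifwiv*.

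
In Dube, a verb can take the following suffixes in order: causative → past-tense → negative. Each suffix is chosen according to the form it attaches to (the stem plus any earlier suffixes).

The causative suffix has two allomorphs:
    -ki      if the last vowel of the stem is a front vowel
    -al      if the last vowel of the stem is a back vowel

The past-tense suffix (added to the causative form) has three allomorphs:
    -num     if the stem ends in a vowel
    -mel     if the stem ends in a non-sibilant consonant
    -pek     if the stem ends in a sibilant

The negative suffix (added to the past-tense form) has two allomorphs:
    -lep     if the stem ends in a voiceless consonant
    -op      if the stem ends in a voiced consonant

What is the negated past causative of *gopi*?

gopikinumop

The last vowel of *gopi* is /i/, which is a front vowel, so the causative suffix is -ki, giving *gopiki*.
The causative form *gopiki* — final sound /i/ (a vowel) → -num → *gopikinum*.
The past-tense form *gopikinum*: final consonant = /m/, voiced → -op → *gopikinumop*.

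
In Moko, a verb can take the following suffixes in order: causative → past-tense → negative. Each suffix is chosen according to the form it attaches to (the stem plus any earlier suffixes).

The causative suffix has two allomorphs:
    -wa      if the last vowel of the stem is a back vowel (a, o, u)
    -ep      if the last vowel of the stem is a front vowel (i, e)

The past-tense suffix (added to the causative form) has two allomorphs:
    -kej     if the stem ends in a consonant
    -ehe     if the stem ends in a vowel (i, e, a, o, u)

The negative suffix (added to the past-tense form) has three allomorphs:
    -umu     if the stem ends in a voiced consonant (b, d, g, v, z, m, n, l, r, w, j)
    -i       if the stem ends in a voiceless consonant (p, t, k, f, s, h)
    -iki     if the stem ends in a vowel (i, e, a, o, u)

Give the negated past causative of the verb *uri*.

uriepkejumu

Since the last vowel of *uri* is /i/ (a front vowel), it takes -ep, giving *uriep*.
Since the final sound of the causative form *uriep* is /p/ (a consonant), it takes -kej, giving *uriepkej*.
Since the final sound of the past-tense form *uriepkej* is /j/ (a voiced consonant), it takes -umu, giving *uriepkejumu*.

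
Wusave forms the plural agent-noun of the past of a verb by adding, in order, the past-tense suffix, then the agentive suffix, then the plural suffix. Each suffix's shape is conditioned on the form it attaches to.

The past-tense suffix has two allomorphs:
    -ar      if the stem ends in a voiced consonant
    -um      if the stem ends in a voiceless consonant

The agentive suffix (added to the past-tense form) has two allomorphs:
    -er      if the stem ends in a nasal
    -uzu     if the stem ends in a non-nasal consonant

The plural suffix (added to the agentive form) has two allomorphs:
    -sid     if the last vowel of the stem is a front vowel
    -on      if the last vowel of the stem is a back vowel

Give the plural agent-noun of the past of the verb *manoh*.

manohumersid

*manoh*: final consonant = /h/, voiceless → -um → *manohum*.
The past-tense form *manohum* — final consonant /m/ (a nasal) → -er → *manohumer*.
The agentive form *manohumer*: last vowel = /e/, a front vowel → -sid → *manohumersid*.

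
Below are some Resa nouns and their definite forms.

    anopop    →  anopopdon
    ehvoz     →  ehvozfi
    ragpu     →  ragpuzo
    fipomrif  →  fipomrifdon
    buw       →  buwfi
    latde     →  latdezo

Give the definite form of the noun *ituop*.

ituopdon

Looking at the final sound of each stem: -don when the stem ends in a voiceless consonant (*anopop*, *fipomrif*); -fi when the stem ends in a voiced consonant (*ehvoz*, *buw*); -zo when the stem ends in a vowel (*ragpu*, *latde*).
The final sound of *ituop* is /p/, which is a voiceless consonant, so the suffix is -don, giving *ituopdon*.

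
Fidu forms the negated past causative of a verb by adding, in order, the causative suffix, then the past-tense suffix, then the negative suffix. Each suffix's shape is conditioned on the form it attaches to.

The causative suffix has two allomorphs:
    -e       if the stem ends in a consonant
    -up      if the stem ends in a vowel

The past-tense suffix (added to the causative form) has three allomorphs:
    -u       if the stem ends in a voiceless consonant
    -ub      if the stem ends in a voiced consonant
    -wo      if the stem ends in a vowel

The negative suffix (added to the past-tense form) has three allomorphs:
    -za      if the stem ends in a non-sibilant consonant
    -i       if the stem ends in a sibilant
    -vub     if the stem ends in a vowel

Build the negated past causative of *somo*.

somoupuvub

The final sound of *somo* is /o/, which is a vowel, so the causative suffix is -up, giving *somoup*.
The causative form *somoup* — final sound /p/ (a voiceless consonant) → -u → *somoupu*.
The final sound of the past-tense form *somoupu* is /u/, which is a vowel, so the negative suffix is -vub, giving *somoupuvub*.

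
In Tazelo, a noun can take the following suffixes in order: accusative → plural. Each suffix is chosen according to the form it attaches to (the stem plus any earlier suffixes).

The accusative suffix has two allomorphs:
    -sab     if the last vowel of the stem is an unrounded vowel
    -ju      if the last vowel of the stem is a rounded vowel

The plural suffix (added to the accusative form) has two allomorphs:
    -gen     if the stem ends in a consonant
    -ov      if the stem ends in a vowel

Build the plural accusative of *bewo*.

*bewo* — last vowel /o/ (a rounded vowel) → -ju → *bewoju*.
The accusative form *bewoju* — final sound /u/ (a vowel) → -ov → *bewojuov*.

bewojuov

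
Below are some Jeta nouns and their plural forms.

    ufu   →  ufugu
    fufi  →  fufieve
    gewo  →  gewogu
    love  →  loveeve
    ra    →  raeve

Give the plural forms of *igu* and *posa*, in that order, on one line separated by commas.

igugu, posaeve

The alternation tracks the last vowel of the stem — -gu when the last vowel of the stem is a rounded vowel (*ufu*, *gewo*); -eve when the last vowel of the stem is an unrounded vowel (*fufi*, *love*, *ra*).
The last vowel of *igu* is /u/, which is a rounded vowel, so the suffix is -gu, giving *igugu*.
Since the last vowel of *posa* is /a/ (an unrounded vowel), it takes -eve, giving *posaeve*.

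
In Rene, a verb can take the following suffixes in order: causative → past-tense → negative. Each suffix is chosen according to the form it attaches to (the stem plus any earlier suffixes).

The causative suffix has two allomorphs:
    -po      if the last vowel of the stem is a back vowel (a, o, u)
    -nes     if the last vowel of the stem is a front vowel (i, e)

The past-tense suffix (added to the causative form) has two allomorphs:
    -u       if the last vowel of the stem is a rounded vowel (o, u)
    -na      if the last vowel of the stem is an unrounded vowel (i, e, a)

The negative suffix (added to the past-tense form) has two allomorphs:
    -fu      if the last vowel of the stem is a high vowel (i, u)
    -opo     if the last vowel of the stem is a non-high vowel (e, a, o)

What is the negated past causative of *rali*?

ralinesnaopo

*rali* — last vowel /i/ (a front vowel) → -nes → *ralines*.
The causative form *ralines*: last vowel = /e/, an unrounded vowel → -na → *ralinesna*.
The last vowel of the past-tense form *ralinesna* is /a/, which is a non-high vowel, so the negative suffix is -opo, giving *ralinesnaopo*.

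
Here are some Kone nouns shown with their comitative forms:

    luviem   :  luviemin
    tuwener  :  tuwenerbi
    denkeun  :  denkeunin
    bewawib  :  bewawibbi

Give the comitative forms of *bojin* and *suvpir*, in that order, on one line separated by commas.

The suffix is conditioned by the final consonant: -in when the stem ends in a nasal (*luviem*, *denkeun*); -bi when the stem ends in a non-nasal consonant (*tuwener*, *bewawib*).
The final consonant of *bojin* is /n/, which is a nasal, so the suffix is -in, giving *bojinin*.
The final consonant of *suvpir* is /r/, which is non-nasal, so the suffix is -bi, giving *suvpirbi*.

bojinin, suvpirbi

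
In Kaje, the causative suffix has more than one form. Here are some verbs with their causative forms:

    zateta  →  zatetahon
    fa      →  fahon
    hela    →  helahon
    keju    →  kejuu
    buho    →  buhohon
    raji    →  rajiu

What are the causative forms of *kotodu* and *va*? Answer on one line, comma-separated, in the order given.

kotoduu, vahon

The suffix is conditioned by the last vowel: -u when the last vowel of the stem is a high vowel (*keju*, *raji*); -hon when the last vowel of the stem is a non-high vowel (*zateta*, *fa*, *hela*, *buho*).
The last vowel of *kotodu* is /u/, which is a high vowel, so the suffix is -u, giving *kotoduu*.
The last vowel of *va* is /a/, which is a non-high vowel, so the suffix is -hon, giving *vahon*.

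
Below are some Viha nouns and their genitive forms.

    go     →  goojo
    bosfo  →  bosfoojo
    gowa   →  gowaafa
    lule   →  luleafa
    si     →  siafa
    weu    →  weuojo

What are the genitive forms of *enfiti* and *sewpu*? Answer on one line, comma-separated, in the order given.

Looking at the last vowel of each stem: -ojo when the last vowel of the stem is a rounded vowel (*go*, *bosfo*, *weu*); -afa when the last vowel of the stem is an unrounded vowel (*gowa*, *lule*, *si*).
The last vowel of *enfiti* is /i/, which is an unrounded vowel, so the suffix is -afa, giving *enfitiafa*.
*sewpu* — last vowel /u/ (a rounded vowel) → -ojo → *sewpuojo*.

enfitiafa, sewpuojo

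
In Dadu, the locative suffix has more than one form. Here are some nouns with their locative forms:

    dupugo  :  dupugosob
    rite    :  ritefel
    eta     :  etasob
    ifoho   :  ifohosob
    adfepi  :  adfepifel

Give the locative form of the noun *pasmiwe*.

Looking at the last vowel of each stem: -fel when the last vowel of the stem is a front vowel (*rite*, *adfepi*); -sob when the last vowel of the stem is a back vowel (*dupugo*, *eta*, *ifoho*).
Since the last vowel of *pasmiwe* is /e/ (a front vowel), it takes -fel, giving *pasmiwefel*.

pasmiwefel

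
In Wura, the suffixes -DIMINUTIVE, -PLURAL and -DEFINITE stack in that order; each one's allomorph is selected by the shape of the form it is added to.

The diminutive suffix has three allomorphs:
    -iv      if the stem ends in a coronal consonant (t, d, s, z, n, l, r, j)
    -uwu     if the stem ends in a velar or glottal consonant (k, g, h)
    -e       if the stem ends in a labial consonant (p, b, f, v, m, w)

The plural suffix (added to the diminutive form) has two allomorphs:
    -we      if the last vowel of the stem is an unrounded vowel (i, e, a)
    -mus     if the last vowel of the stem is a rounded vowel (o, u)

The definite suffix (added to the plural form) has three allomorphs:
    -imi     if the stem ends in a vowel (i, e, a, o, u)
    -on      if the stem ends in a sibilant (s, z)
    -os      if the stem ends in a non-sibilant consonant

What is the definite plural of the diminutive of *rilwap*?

rilwapeweimi

Since the final consonant of *rilwap* is /p/ (labial), it takes -e, giving *rilwape*.
The diminutive form *rilwape* — last vowel /e/ (an unrounded vowel) → -we → *rilwapewe*.
The final sound of the plural form *rilwapewe* is /e/, which is a vowel, so the definite suffix is -imi, giving *rilwapeweimi*.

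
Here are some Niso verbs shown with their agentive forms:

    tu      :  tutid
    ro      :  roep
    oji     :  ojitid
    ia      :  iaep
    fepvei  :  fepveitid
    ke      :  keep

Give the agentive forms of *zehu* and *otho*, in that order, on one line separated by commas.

zehutid, othoep

Looking at the last vowel of each stem: -tid when the last vowel of the stem is a high vowel (*tu*, *oji*, *fepvei*); -ep when the last vowel of the stem is a non-high vowel (*ro*, *ia*, *ke*).
*zehu*: last vowel = /u/, a high vowel → -tid → *zehutid*.
*otho* — last vowel /o/ (a non-high vowel) → -ep → *othoep*.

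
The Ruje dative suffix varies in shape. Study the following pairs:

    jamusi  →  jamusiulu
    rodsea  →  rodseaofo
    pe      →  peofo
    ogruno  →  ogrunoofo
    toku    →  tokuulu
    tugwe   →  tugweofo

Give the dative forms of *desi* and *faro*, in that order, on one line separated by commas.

The alternation tracks the last vowel of the stem — -ulu when the last vowel of the stem is a high vowel (*jamusi*, *toku*); -ofo when the last vowel of the stem is a non-high vowel (*rodsea*, *pe*, *ogruno*, *tugwe*).
The last vowel of *desi* is /i/, which is a high vowel, so the suffix is -ulu, giving *desiulu*.
Since the last vowel of *faro* is /o/ (a non-high vowel), it takes -ofo, giving *faroofo*.

desiulu, faroofo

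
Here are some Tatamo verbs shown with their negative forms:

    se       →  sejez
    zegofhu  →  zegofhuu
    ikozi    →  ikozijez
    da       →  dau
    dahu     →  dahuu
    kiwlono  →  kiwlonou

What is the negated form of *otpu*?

The pattern is front/back vowel harmony: -jez when the last vowel of the stem is a front vowel (*se*, *ikozi*); -u when the last vowel of the stem is a back vowel (*zegofhu*, *da*, *dahu*, *kiwlono*).
The last vowel of *otpu* is /u/, which is a back vowel, so the suffix is -u, giving *otpuu*.

otpuu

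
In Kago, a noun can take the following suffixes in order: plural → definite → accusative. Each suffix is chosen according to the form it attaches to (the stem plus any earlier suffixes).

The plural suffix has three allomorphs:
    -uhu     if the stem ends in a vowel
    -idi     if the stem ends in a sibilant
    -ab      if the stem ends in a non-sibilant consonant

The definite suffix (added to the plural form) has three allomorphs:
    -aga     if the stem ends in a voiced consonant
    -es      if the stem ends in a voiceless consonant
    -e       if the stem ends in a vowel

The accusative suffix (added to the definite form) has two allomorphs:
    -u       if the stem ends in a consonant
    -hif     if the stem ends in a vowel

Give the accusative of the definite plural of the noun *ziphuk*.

*ziphuk*: final sound = /k/, a non-sibilant consonant → -ab → *ziphukab*.
The plural form *ziphukab* — final sound /b/ (a voiced consonant) → -aga → *ziphukabaga*.
The definite form *ziphukabaga*: final sound = /a/, a vowel → -hif → *ziphukabagahif*.

ziphukabagahif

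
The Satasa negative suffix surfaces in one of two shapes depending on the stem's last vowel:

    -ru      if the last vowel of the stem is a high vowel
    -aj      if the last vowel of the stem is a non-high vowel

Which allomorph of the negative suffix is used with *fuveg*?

*fuveg*: last vowel = /e/, a non-high vowel → -aj.

-aj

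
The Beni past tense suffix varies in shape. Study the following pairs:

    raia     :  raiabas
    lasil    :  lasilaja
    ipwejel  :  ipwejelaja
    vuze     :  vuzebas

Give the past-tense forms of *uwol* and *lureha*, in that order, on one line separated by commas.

The alternation tracks the final sound of the stem — -aja when the stem ends in a consonant (*lasil*, *ipwejel*); -bas when the stem ends in a vowel (*raia*, *vuze*).
The final sound of *uwol* is /l/, which is a consonant, so the suffix is -aja, giving *uwolaja*.
*lureha*: final sound = /a/, a vowel → -bas → *lurehabas*.

uwolaja, lurehabas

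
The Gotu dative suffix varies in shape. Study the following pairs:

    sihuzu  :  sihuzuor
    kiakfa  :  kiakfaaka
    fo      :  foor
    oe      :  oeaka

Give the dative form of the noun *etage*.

The alternation tracks the last vowel of the stem — -or when the last vowel of the stem is a rounded vowel (*sihuzu*, *fo*); -aka when the last vowel of the stem is an unrounded vowel (*kiakfa*, *oe*).
Since the last vowel of *etage* is /e/ (an unrounded vowel), it takes -aka, giving *etageaka*.

etageaka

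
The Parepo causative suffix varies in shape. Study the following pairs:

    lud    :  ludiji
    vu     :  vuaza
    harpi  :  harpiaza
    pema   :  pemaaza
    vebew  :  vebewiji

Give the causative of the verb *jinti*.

jintiaza

Looking at the final sound of each stem: -iji when the stem ends in a consonant (*lud*, *vebew*); -aza when the stem ends in a vowel (*vu*, *harpi*, *pema*).
The final sound of *jinti* is /i/, which is a vowel, so the suffix is -aza, giving *jintiaza*.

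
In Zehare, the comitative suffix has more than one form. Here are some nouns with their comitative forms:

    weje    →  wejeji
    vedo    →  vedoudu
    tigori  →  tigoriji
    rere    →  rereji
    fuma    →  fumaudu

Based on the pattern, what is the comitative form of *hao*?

The suffix is conditioned by the last vowel: -ji when the last vowel of the stem is a front vowel (*weje*, *tigori*, *rere*); -udu when the last vowel of the stem is a back vowel (*vedo*, *fuma*).
Since the last vowel of *hao* is /o/ (a back vowel), it takes -udu, giving *haoudu*.

haoudu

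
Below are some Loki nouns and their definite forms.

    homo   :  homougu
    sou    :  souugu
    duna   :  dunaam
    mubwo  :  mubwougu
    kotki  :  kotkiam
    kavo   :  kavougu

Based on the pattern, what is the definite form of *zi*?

The suffix is conditioned by the last vowel: -ugu when the last vowel of the stem is a rounded vowel (*homo*, *sou*, *mubwo*, *kavo*); -am when the last vowel of the stem is an unrounded vowel (*duna*, *kotki*).
The last vowel of *zi* is /i/, which is an unrounded vowel, so the suffix is -am, giving *ziam*.

ziam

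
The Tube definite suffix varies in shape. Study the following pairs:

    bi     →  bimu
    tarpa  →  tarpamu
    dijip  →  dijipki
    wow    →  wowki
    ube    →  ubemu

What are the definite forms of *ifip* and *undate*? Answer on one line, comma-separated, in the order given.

ifipki, undatemu

The pattern is consonant vs. vowel: -ki when the stem ends in a consonant (*dijip*, *wow*); -mu when the stem ends in a vowel (*bi*, *tarpa*, *ube*).
*ifip* — final sound /p/ (a consonant) → -ki → *ifipki*.
Since the final sound of *undate* is /e/ (a vowel), it takes -mu, giving *undatemu*.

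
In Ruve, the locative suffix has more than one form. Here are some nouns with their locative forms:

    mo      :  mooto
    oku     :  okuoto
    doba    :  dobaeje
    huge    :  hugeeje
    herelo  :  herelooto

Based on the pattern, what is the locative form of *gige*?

gigeeje

The suffix is conditioned by the last vowel: -oto when the last vowel of the stem is a rounded vowel (*mo*, *oku*, *herelo*); -eje when the last vowel of the stem is an unrounded vowel (*doba*, *huge*).
*gige*: last vowel = /e/, an unrounded vowel → -eje → *gigeeje*.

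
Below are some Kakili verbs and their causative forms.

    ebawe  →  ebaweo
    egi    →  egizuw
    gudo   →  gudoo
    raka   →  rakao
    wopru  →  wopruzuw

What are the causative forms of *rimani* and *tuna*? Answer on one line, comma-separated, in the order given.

rimanizuw, tunao

The suffix is conditioned by the last vowel: -zuw when the last vowel of the stem is a high vowel (*egi*, *wopru*); -o when the last vowel of the stem is a non-high vowel (*ebawe*, *gudo*, *raka*).
Since the last vowel of *rimani* is /i/ (a high vowel), it takes -zuw, giving *rimanizuw*.
*tuna* — last vowel /a/ (a non-high vowel) → -o → *tunao*.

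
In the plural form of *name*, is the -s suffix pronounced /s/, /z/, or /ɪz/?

The stem *name* ends in a voiced non-sibilant sound.
The plural suffix surfaces as /ɪz/ after sibilants, /s/ after other voiceless consonants, and /z/ after other voiced sounds.
So the plural -s on *name* is pronounced /z/.

/z/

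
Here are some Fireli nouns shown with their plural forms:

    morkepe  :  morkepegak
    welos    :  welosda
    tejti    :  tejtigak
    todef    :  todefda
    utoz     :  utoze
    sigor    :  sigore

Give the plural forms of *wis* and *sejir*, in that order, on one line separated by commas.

wisda, sejire

The pattern is voicing of the final sound: -da when the stem ends in a voiceless consonant (*welos*, *todef*); -e when the stem ends in a voiced consonant (*utoz*, *sigor*); -gak when the stem ends in a vowel (*morkepe*, *tejti*).
*wis*: final sound = /s/, a voiceless consonant → -da → *wisda*.
*sejir* — final sound /r/ (a voiced consonant) → -e → *sejire*.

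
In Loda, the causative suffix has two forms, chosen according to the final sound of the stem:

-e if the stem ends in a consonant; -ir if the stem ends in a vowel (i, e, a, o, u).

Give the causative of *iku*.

ikuir

The final sound of *iku* is /u/, which is a vowel, so the suffix is -ir, giving *ikuir*.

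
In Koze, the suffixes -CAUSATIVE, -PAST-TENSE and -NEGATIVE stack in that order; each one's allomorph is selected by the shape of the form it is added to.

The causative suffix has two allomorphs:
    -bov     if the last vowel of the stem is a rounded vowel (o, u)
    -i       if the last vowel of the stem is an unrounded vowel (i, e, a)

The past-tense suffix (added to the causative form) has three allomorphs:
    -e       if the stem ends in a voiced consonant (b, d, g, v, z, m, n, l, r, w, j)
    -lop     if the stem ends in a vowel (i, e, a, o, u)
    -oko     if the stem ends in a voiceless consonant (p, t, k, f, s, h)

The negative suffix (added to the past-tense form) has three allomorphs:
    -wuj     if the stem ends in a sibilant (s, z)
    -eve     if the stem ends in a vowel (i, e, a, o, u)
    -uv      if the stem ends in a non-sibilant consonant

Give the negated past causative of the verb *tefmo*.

tefmoboveeve

Since the last vowel of *tefmo* is /o/ (a rounded vowel), it takes -bov, giving *tefmobov*.
The causative form *tefmobov*: final sound = /v/, a voiced consonant → -e → *tefmobove*.
The final sound of the past-tense form *tefmobove* is /e/, which is a vowel, so the negative suffix is -eve, giving *tefmoboveeve*.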